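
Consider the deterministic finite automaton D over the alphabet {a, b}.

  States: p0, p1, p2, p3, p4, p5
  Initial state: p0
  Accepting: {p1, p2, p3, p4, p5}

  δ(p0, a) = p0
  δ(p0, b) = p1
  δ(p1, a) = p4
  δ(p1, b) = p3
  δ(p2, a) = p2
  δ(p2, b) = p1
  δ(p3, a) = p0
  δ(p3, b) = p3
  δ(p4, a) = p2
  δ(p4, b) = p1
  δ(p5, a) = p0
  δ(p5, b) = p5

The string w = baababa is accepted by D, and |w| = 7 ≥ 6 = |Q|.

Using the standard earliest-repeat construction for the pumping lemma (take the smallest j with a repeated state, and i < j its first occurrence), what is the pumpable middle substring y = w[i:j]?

Run of D on w = b a a b a b a:
  step 0: p0  (start)
  step 1: p1  (read b: p0→p1)
  step 2: p4  (read a: p1→p4)
  step 3: p2  (read a: p4→p2)
  step 4: p1  (read b: p2→p1)   ← first repeat (p1 seen earlier)
  step 5: p4  (read a: p1→p4)
  step 6: p1  (read b: p4→p1)
  step 7: p4  (read a: p1→p4)

So i = 1, j = 4, giving x = w[0:1] = b, y = w[1:4] = aab, z = w[4:7] = aba.
Check: |xy| = 4 ≤ 6 and |y| = 3 ≥ 1. Reading y takes D from p1 back to p1, so every xyⁱz is accepted.
With |Q| = 6, pigeonhole forces a state repeat no later than step 6; the substring read between the first and second visits to that state can be pumped.

aab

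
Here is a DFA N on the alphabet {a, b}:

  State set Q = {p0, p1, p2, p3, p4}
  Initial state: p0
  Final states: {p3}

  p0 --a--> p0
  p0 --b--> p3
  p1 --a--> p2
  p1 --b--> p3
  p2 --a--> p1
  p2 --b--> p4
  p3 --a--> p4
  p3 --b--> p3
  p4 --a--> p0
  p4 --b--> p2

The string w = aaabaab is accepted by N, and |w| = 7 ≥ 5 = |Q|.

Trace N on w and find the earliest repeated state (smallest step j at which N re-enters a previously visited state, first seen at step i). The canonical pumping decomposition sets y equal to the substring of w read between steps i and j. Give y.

a

State sequence: p0 -a-> p0 -a-> p0 -a-> p0 -b-> p3 -a-> p4 -a-> p0 -b-> p3
First repeat at step 1: p0 was already visited.

So i = 0, j = 1, giving x = w[0:0] = ε, y = w[0:1] = a, z = w[1:7] = aabaab.
Check: |xy| = 1 ≤ 5 and |y| = 1 ≥ 1. Reading y takes N from p0 back to p0, so every xyⁱz is accepted.
Since N has 5 states, any run of length ≥ 5 visits 5+1 states, so by pigeonhole some state repeats within the first 5 steps — that repeat gives the pumpable loop.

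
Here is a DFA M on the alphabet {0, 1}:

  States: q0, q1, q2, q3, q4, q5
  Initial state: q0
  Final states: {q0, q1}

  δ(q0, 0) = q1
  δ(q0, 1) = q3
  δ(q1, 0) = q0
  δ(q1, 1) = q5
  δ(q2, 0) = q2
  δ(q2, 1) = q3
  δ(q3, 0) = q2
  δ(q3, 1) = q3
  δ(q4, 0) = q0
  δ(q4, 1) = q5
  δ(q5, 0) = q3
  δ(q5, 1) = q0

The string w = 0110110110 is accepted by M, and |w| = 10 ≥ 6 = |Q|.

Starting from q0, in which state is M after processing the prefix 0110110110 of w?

q1

Run of M on the first 10 characters of w = 0 1 1 0 1 1 0 1 1 0:
  step 0: q0  (start)
  step 1: q1  (read 0: q0→q1)
  step 2: q5  (read 1: q1→q5)
  step 3: q0  (read 1: q5→q0)
  step 4: q1  (read 0: q0→q1)
  step 5: q5  (read 1: q1→q5)
  step 6: q0  (read 1: q5→q0)
  step 7: q1  (read 0: q0→q1)
  step 8: q5  (read 1: q1→q5)
  step 9: q0  (read 1: q5→q0)
  step 10: q1  (read 0: q0→q1)

After reading 10 characters, M is in state q1.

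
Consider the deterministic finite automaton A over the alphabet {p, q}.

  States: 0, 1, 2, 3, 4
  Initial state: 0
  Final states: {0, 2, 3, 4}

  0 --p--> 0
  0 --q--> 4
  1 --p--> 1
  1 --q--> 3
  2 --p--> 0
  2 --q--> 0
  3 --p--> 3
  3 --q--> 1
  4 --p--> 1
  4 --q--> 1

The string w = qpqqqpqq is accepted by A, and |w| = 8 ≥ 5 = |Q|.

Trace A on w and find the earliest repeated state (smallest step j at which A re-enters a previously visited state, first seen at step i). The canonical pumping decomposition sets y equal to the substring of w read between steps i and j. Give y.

qq

Run of A on w = q p q q q p q q:
  step 0: 0  (start)
  step 1: 4  (read q: 0→4)
  step 2: 1  (read p: 4→1)
  step 3: 3  (read q: 1→3)
  step 4: 1  (read q: 3→1)   ← first repeat (1 seen earlier)
  step 5: 3  (read q: 1→3)
  step 6: 3  (read p: 3→3)
  step 7: 1  (read q: 3→1)
  step 8: 3  (read q: 1→3)

So i = 2, j = 4, giving x = w[0:2] = qp, y = w[2:4] = qq, z = w[4:8] = qpqq.
Check: |xy| = 4 ≤ 5 and |y| = 2 ≥ 1. Reading y takes A from 1 back to 1, so every xyⁱz is accepted.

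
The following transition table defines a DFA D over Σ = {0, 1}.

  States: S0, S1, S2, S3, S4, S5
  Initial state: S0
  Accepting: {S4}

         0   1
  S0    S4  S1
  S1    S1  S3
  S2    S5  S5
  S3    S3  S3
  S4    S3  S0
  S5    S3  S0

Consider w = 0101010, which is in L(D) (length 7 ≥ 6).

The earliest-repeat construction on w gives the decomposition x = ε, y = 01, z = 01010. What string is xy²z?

010101010

xy^2z = ε·01·01·01010 = 010101010.
Reading y = 01 takes D from S0 back to S0, so after x·y·y the machine is still in S0, and z then leads to the accepting state S4. Hence 010101010 ∈ L(D).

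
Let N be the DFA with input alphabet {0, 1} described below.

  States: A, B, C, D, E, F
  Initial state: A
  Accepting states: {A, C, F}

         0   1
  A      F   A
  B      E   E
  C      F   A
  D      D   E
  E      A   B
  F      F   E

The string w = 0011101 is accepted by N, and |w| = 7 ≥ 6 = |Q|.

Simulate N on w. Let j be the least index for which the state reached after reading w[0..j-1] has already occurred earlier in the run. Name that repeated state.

F

Run of N on w = 0 0 1 1 1 0 1:
  step 0: A  (start)
  step 1: F  (read 0: A→F)
  step 2: F  (read 0: F→F)   ← first repeat (F seen earlier)
  step 3: E  (read 1: F→E)
  step 4: B  (read 1: E→B)
  step 5: E  (read 1: B→E)
  step 6: A  (read 0: E→A)
  step 7: A  (read 1: A→A)

The earliest repeat is at step j = 2: N is in F, which it already visited at step i = 1.
Since N has 6 states, any run of length ≥ 6 visits 6+1 states, so by pigeonhole some state repeats within the first 6 steps — that repeat gives the pumpable loop.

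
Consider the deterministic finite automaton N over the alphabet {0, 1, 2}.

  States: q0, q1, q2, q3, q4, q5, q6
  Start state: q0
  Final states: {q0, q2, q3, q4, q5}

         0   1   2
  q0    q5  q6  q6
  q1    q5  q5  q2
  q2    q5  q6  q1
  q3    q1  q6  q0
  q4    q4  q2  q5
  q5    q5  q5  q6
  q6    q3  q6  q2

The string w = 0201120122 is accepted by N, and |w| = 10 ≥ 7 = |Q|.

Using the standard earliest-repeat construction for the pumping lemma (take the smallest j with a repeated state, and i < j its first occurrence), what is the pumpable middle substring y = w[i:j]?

01

State sequence: q0 -0-> q5 -2-> q6 -0-> q3 -1-> q6 -1-> q6 -2-> q2 -0-> q5 -1-> q5 -2-> q6 -2-> q2
First repeat at step 4: q6 was already visited.

So i = 2, j = 4, giving x = w[0:2] = 02, y = w[2:4] = 01, z = w[4:10] = 120122.
Check: |xy| = 4 ≤ 7 and |y| = 2 ≥ 1. Reading y takes N from q6 back to q6, so every xyⁱz is accepted.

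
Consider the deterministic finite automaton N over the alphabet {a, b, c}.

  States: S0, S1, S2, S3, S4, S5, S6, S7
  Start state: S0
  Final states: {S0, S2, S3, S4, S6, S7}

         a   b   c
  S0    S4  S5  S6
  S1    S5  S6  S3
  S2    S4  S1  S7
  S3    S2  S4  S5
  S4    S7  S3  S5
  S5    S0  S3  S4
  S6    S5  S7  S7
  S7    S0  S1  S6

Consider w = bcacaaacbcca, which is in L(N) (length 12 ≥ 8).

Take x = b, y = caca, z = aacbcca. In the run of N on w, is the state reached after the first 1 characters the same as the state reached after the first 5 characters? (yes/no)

Run of N on the first 5 characters of w = b c a c a:
  step 0: S0  (start)
  step 1: S5  (read b: S0→S5)
  step 2: S4  (read c: S5→S4)
  step 3: S7  (read a: S4→S7)
  step 4: S6  (read c: S7→S6)
  step 5: S5  (read a: S6→S5)

After x (step 1): S5. After xy (step 5): S5.
They match, so y = caca drives N around a cycle from S5 back to itself; pumping y any number of times keeps N in S5 before reading z, and xyⁱz ∈ L(N) for every i ≥ 0.

yes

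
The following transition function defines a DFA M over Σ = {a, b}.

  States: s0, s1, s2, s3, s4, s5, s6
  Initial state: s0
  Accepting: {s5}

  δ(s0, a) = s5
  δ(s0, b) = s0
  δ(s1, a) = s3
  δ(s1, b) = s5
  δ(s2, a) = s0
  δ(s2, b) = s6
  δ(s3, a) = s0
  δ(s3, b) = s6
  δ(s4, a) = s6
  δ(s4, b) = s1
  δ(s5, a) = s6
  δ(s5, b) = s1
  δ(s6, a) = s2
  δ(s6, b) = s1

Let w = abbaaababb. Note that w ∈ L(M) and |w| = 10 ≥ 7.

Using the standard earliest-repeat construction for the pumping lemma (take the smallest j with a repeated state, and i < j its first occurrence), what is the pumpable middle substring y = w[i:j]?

State sequence: s0 -a-> s5 -b-> s1 -b-> s5 -a-> s6 -a-> s2 -a-> s0 -b-> s0 -a-> s5 -b-> s1 -b-> s5
First repeat at step 3: s5 was already visited.

So i = 1, j = 3, giving x = w[0:1] = a, y = w[1:3] = bb, z = w[3:10] = aaababb.
Check: |xy| = 3 ≤ 7 and |y| = 2 ≥ 1. Reading y takes M from s5 back to s5, so every xyⁱz is accepted.
Since M has 7 states, any run of length ≥ 7 visits 7+1 states, so by pigeonhole some state repeats within the first 7 steps — that repeat gives the pumpable loop.

bb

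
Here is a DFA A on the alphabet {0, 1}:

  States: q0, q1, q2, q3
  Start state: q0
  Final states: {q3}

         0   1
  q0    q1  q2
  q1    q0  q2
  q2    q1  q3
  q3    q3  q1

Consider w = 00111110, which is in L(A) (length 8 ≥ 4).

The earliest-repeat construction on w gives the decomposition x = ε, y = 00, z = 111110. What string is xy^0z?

xy⁰z = xz = ε·111110 = 111110.
Reading y = 00 takes A from q0 back to q0, so after x the machine is still in q0, and z then leads to the accepting state q3. Hence 111110 ∈ L(A).

111110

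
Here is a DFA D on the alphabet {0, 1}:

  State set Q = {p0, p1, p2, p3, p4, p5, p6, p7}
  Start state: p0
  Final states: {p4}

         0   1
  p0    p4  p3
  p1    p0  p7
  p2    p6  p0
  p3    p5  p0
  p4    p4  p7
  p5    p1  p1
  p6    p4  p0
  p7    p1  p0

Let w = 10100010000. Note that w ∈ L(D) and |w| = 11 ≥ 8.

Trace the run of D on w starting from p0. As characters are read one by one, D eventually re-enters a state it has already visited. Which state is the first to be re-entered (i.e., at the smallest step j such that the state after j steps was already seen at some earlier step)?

State sequence: p0 -1-> p3 -0-> p5 -1-> p1 -0-> p0 -0-> p4 -0-> p4 -1-> p7 -0-> p1 -0-> p0 -0-> p4 -0-> p4
First repeat at step 4: p0 was already visited.

The earliest repeat is at step j = 4: D is in p0, which it already visited at step i = 0.
The DFA has 8 states, so the proof of the pumping lemma guarantees a repeated state among the first 8+1 visited; the segment between the two visits is the pumpable y.

p0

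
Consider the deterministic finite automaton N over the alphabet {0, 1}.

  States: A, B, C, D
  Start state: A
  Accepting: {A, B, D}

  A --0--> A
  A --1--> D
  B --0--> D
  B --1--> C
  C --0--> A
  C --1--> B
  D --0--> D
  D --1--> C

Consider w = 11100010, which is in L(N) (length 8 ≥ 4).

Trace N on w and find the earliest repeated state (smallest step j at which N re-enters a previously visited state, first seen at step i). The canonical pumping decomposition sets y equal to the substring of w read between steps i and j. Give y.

State sequence: A -1-> D -1-> C -1-> B -0-> D -0-> D -0-> D -1-> C -0-> A
First repeat at step 4: D was already visited.

So i = 1, j = 4, giving x = w[0:1] = 1, y = w[1:4] = 110, z = w[4:8] = 0010.
Check: |xy| = 4 ≤ 4 and |y| = 3 ≥ 1. Reading y takes N from D back to D, so every xyⁱz is accepted.

110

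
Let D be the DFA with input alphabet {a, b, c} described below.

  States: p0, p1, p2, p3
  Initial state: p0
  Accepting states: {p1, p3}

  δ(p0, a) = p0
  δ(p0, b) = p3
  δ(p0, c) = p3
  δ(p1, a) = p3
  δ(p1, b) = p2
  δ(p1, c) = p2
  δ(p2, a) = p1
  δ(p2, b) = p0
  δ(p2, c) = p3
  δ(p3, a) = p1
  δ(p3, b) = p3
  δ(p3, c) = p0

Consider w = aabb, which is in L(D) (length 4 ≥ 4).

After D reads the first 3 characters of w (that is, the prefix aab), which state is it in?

Run of D on the first 3 characters of w = a a b:
  step 0: p0  (start)
  step 1: p0  (read a: p0→p0)
  step 2: p0  (read a: p0→p0)
  step 3: p3  (read b: p0→p3)

After reading 3 characters, D is in state p3.
(This kind of state-tracing is the core of the pumping-lemma construction: with 4 states, pigeonhole forces a repeat within the first 4 steps.)

p3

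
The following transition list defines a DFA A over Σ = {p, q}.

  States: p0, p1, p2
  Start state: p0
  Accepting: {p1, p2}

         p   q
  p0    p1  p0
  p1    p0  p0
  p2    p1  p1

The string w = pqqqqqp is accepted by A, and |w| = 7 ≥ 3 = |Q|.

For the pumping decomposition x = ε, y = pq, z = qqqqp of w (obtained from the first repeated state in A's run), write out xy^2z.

pqpqqqqqp

xy^2z = ε·pq·pq·qqqqp = pqpqqqqqp.
Reading y = pq takes A from p0 back to p0, so after x·y·y the machine is still in p0, and z then leads to the accepting state p1. Hence pqpqqqqqp ∈ L(A).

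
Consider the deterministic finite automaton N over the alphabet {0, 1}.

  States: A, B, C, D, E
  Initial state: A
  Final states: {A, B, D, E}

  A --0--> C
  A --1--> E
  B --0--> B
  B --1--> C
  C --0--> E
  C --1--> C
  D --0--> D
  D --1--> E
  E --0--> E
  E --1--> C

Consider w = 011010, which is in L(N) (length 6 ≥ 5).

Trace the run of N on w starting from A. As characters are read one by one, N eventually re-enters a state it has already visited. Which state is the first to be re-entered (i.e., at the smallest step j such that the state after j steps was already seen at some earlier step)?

C

Run of N on w = 0 1 1 0 1 0:
  step 0: A  (start)
  step 1: C  (read 0: A→C)
  step 2: C  (read 1: C→C)   ← first repeat (C seen earlier)
  step 3: C  (read 1: C→C)
  step 4: E  (read 0: C→E)
  step 5: C  (read 1: E→C)
  step 6: E  (read 0: C→E)

The earliest repeat is at step j = 2: N is in C, which it already visited at step i = 1.
Since N has 5 states, any run of length ≥ 5 visits 5+1 states, so by pigeonhole some state repeats within the first 5 steps — that repeat gives the pumpable loop.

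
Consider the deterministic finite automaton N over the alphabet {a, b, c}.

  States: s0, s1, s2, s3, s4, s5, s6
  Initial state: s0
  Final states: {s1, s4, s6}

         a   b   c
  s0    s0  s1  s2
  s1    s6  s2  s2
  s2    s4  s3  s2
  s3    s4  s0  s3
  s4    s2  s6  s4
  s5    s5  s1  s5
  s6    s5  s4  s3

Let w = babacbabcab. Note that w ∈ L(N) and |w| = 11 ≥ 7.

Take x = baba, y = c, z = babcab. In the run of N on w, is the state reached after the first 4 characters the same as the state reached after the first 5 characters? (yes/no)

Run of N on the first 5 characters of w = b a b a c:
  step 0: s0  (start)
  step 1: s1  (read b: s0→s1)
  step 2: s6  (read a: s1→s6)
  step 3: s4  (read b: s6→s4)
  step 4: s2  (read a: s4→s2)
  step 5: s2  (read c: s2→s2)

After x (step 4): s2. After xy (step 5): s2.
They match, so y = c drives N around a cycle from s2 back to itself; pumping y any number of times keeps N in s2 before reading z, and xyⁱz ∈ L(N) for every i ≥ 0.

yes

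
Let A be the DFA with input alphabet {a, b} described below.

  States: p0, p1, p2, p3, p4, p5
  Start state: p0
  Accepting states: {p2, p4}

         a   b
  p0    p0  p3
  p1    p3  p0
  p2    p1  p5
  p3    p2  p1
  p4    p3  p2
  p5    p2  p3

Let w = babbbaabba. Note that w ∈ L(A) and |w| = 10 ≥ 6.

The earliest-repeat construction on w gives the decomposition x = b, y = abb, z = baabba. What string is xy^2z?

xy^2z = b·abb·abb·baabba = babbabbbaabba.
Reading y = abb takes A from p3 back to p3, so after x·y·y the machine is still in p3, and z then leads to the accepting state p2. Hence babbabbbaabba ∈ L(A).

babbabbbaabba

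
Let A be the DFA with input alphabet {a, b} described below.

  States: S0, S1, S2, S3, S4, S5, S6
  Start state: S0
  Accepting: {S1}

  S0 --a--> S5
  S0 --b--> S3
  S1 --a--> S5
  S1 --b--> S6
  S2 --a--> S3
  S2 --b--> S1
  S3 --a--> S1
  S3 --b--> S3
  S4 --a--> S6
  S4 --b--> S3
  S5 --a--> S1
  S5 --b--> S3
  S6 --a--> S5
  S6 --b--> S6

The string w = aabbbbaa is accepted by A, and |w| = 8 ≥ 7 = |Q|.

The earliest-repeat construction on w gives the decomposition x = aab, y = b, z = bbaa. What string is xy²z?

xy^2z = aab·b·b·bbaa = aabbbbbaa.
Reading y = b takes A from S6 back to S6, so after x·y·y the machine is still in S6, and z then leads to the accepting state S1. Hence aabbbbbaa ∈ L(A).

aabbbbbaa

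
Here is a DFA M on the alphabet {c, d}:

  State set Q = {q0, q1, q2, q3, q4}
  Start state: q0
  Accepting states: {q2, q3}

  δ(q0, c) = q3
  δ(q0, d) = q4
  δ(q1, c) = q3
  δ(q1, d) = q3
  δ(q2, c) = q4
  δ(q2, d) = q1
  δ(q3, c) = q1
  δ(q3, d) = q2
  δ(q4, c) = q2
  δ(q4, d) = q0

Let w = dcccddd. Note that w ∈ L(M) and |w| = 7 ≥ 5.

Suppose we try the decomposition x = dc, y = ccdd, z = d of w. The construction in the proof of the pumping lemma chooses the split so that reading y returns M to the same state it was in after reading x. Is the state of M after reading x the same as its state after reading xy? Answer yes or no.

Run of M on the first 6 characters of w = d c c c d d:
  step 0: q0  (start)
  step 1: q4  (read d: q0→q4)
  step 2: q2  (read c: q4→q2)
  step 3: q4  (read c: q2→q4)
  step 4: q2  (read c: q4→q2)
  step 5: q1  (read d: q2→q1)
  step 6: q3  (read d: q1→q3)

After x (step 2): q2. After xy (step 6): q3.
They differ (q2 ≠ q3), so y is not a cycle from the state after x; this split is not the one the pumping-lemma construction produces, and pumping y need not keep the string in L(M).

no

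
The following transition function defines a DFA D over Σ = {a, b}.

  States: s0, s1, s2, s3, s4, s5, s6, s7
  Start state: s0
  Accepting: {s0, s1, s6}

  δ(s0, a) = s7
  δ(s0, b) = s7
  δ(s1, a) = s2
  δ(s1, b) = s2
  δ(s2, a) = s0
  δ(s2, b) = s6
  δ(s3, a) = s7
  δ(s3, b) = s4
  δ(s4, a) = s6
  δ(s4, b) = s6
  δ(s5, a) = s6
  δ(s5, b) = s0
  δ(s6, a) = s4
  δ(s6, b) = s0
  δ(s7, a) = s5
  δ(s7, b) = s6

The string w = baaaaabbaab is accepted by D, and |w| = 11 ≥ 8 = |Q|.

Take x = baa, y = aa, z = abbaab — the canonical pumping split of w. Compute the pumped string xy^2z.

baaaaaaabbaab

xy^2z = baa·aa·aa·abbaab = baaaaaaabbaab.
Reading y = aa takes D from s6 back to s6, so after x·y·y the machine is still in s6, and z then leads to the accepting state s0. Hence baaaaaaabbaab ∈ L(D).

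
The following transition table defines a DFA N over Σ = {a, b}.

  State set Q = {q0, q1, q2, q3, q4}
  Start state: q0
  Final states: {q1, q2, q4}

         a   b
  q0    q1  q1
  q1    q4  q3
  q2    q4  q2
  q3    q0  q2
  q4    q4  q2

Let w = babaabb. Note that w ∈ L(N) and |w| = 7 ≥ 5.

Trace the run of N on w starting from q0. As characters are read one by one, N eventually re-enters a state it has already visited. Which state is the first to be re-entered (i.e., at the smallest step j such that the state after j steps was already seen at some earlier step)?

Run of N on w = b a b a a b b:
  step 0: q0  (start)
  step 1: q1  (read b: q0→q1)
  step 2: q4  (read a: q1→q4)
  step 3: q2  (read b: q4→q2)
  step 4: q4  (read a: q2→q4)   ← first repeat (q4 seen earlier)
  step 5: q4  (read a: q4→q4)
  step 6: q2  (read b: q4→q2)
  step 7: q2  (read b: q2→q2)

The earliest repeat is at step j = 4: N is in q4, which it already visited at step i = 2.

q4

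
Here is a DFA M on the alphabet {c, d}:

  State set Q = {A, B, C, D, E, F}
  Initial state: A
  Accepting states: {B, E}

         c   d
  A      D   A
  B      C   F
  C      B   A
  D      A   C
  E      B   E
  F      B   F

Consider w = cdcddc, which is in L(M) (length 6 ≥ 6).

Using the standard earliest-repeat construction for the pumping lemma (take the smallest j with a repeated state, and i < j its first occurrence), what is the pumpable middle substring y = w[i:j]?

d

Run of M on w = c d c d d c:
  step 0: A  (start)
  step 1: D  (read c: A→D)
  step 2: C  (read d: D→C)
  step 3: B  (read c: C→B)
  step 4: F  (read d: B→F)
  step 5: F  (read d: F→F)   ← first repeat (F seen earlier)
  step 6: B  (read c: F→B)

So i = 4, j = 5, giving x = w[0:4] = cdcd, y = w[4:5] = d, z = w[5:6] = c.
Check: |xy| = 5 ≤ 6 and |y| = 1 ≥ 1. Reading y takes M from F back to F, so every xyⁱz is accepted.
Pumping length from the standard proof: p = 6 (the number of states). The repeated state found above gives |xy| = j ≤ 6 and |y| = j − i ≥ 1.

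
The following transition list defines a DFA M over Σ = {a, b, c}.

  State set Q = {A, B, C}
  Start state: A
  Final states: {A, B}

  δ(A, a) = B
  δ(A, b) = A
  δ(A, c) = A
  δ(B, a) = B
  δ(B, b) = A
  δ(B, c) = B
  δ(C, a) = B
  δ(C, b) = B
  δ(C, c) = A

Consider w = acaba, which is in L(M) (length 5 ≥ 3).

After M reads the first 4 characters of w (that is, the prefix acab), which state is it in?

A

State sequence: A -a-> B -c-> B -a-> B -b-> A

After reading 4 characters, M is in state A.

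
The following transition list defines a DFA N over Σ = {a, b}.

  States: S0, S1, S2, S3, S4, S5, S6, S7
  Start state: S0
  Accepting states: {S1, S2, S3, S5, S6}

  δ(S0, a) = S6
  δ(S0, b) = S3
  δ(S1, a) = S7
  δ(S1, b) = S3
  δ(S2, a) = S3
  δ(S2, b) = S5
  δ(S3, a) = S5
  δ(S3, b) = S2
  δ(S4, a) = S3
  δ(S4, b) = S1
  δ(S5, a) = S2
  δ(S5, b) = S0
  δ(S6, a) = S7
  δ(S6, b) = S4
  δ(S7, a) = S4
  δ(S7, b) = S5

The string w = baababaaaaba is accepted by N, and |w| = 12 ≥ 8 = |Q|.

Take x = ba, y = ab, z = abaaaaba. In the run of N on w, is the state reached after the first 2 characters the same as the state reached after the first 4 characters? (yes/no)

State sequence: S0 -b-> S3 -a-> S5 -a-> S2 -b-> S5

After x (step 2): S5. After xy (step 4): S5.
They match, so y = ab drives N around a cycle from S5 back to itself; pumping y any number of times keeps N in S5 before reading z, and xyⁱz ∈ L(N) for every i ≥ 0.

yes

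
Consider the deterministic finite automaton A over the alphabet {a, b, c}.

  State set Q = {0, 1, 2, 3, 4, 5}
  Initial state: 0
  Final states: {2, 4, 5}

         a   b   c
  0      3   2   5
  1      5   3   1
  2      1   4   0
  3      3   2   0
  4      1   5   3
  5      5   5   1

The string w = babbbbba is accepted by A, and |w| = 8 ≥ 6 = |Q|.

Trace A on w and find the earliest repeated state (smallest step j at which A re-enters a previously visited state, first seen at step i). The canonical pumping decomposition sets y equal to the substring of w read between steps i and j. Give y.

abb

State sequence: 0 -b-> 2 -a-> 1 -b-> 3 -b-> 2 -b-> 4 -b-> 5 -b-> 5 -a-> 5
First repeat at step 4: 2 was already visited.

So i = 1, j = 4, giving x = w[0:1] = b, y = w[1:4] = abb, z = w[4:8] = bbba.
Check: |xy| = 4 ≤ 6 and |y| = 3 ≥ 1. Reading y takes A from 2 back to 2, so every xyⁱz is accepted.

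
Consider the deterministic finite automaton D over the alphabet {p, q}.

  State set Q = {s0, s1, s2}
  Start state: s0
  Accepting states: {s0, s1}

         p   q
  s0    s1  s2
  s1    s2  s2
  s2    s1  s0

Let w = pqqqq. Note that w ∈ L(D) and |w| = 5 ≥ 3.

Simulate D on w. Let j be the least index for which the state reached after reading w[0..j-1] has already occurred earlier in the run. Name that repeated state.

s0

Run of D on w = p q q q q:
  step 0: s0  (start)
  step 1: s1  (read p: s0→s1)
  step 2: s2  (read q: s1→s2)
  step 3: s0  (read q: s2→s0)   ← first repeat (s0 seen earlier)
  step 4: s2  (read q: s0→s2)
  step 5: s0  (read q: s2→s0)

The earliest repeat is at step j = 3: D is in s0, which it already visited at step i = 0.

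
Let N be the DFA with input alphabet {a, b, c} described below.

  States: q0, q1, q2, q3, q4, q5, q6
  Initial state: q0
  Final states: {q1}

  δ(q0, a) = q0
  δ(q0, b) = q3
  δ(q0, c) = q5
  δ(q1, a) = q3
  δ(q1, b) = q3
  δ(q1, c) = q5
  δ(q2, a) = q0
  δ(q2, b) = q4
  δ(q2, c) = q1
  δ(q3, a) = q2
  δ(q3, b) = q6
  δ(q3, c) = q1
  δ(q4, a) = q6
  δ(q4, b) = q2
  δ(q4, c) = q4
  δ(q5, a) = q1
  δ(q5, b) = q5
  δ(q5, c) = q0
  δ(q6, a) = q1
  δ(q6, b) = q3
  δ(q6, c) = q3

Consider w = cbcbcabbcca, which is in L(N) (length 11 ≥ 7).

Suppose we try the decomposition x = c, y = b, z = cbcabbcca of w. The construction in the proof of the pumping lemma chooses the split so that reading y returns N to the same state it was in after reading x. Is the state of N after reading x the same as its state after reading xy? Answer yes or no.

Run of N on the first 2 characters of w = c b:
  step 0: q0  (start)
  step 1: q5  (read c: q0→q5)
  step 2: q5  (read b: q5→q5)

After x (step 1): q5. After xy (step 2): q5.
They match, so y = b drives N around a cycle from q5 back to itself; pumping y any number of times keeps N in q5 before reading z, and xyⁱz ∈ L(N) for every i ≥ 0.

yes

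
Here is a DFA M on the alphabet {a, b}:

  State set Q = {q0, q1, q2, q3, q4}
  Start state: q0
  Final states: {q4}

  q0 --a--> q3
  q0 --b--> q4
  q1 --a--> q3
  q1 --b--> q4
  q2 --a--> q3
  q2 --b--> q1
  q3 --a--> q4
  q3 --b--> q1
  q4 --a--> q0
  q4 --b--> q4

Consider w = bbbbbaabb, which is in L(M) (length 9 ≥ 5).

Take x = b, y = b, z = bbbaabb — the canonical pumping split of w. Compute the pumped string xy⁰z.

bbbbaabb

xy⁰z = xz = b·bbbaabb = bbbbaabb.
Reading y = b takes M from q4 back to q4, so after x the machine is still in q4, and z then leads to the accepting state q4. Hence bbbbaabb ∈ L(M).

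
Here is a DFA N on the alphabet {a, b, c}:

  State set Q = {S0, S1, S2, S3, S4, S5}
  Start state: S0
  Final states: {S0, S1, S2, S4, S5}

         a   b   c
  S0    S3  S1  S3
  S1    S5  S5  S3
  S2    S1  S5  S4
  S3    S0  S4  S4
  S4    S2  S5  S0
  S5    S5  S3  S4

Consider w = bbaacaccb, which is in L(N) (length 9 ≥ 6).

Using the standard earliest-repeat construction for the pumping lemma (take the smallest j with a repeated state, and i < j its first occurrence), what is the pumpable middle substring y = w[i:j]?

Run of N on w = b b a a c a c c b:
  step 0: S0  (start)
  step 1: S1  (read b: S0→S1)
  step 2: S5  (read b: S1→S5)
  step 3: S5  (read a: S5→S5)   ← first repeat (S5 seen earlier)
  step 4: S5  (read a: S5→S5)
  step 5: S4  (read c: S5→S4)
  step 6: S2  (read a: S4→S2)
  step 7: S4  (read c: S2→S4)
  step 8: S0  (read c: S4→S0)
  step 9: S1  (read b: S0→S1)

So i = 2, j = 3, giving x = w[0:2] = bb, y = w[2:3] = a, z = w[3:9] = acaccb.
Check: |xy| = 3 ≤ 6 and |y| = 1 ≥ 1. Reading y takes N from S5 back to S5, so every xyⁱz is accepted.
The DFA has 6 states, so the proof of the pumping lemma guarantees a repeated state among the first 6+1 visited; the segment between the two visits is the pumpable y.

a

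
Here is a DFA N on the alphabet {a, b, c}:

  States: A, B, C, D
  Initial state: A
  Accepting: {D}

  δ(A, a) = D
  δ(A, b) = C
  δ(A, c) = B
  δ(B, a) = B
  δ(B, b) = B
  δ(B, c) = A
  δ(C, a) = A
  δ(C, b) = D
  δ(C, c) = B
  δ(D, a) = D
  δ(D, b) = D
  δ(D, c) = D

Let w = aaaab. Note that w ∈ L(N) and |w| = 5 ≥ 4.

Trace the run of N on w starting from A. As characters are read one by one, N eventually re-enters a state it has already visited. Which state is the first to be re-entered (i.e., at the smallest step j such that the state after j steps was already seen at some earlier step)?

State sequence: A -a-> D -a-> D -a-> D -a-> D -b-> D
First repeat at step 2: D was already visited.

The earliest repeat is at step j = 2: N is in D, which it already visited at step i = 1.
With |Q| = 4, pigeonhole forces a state repeat no later than step 4; the substring read between the first and second visits to that state can be pumped.

D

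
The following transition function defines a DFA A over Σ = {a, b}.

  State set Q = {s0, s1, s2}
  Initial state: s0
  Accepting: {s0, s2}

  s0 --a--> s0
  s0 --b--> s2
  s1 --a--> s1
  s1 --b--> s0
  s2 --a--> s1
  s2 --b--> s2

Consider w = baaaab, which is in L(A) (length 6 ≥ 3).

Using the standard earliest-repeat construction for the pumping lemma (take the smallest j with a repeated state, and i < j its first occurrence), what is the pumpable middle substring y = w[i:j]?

a

State sequence: s0 -b-> s2 -a-> s1 -a-> s1 -a-> s1 -a-> s1 -b-> s0
First repeat at step 3: s1 was already visited.

So i = 2, j = 3, giving x = w[0:2] = ba, y = w[2:3] = a, z = w[3:6] = aab.
Check: |xy| = 3 ≤ 3 and |y| = 1 ≥ 1. Reading y takes A from s1 back to s1, so every xyⁱz is accepted.
Since A has 3 states, any run of length ≥ 3 visits 3+1 states, so by pigeonhole some state repeats within the first 3 steps — that repeat gives the pumpable loop.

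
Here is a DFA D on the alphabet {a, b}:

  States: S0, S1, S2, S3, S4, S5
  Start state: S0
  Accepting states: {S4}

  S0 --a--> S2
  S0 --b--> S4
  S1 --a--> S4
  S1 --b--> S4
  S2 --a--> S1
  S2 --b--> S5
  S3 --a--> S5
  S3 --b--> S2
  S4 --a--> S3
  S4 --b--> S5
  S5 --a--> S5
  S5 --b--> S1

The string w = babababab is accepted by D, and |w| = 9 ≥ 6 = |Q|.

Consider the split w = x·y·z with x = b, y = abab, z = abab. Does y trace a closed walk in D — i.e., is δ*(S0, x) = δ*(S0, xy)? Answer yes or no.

Run of D on the first 5 characters of w = b a b a b:
  step 0: S0  (start)
  step 1: S4  (read b: S0→S4)
  step 2: S3  (read a: S4→S3)
  step 3: S2  (read b: S3→S2)
  step 4: S1  (read a: S2→S1)
  step 5: S4  (read b: S1→S4)

After x (step 1): S4. After xy (step 5): S4.
They match, so y = abab drives D around a cycle from S4 back to itself; pumping y any number of times keeps D in S4 before reading z, and xyⁱz ∈ L(D) for every i ≥ 0.

yes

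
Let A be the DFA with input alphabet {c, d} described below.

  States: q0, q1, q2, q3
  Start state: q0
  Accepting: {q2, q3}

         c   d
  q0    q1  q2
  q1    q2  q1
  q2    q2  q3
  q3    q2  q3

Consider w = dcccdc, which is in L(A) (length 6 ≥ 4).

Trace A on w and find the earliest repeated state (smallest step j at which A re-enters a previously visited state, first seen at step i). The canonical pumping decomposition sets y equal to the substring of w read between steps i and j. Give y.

Run of A on w = d c c c d c:
  step 0: q0  (start)
  step 1: q2  (read d: q0→q2)
  step 2: q2  (read c: q2→q2)   ← first repeat (q2 seen earlier)
  step 3: q2  (read c: q2→q2)
  step 4: q2  (read c: q2→q2)
  step 5: q3  (read d: q2→q3)
  step 6: q2  (read c: q3→q2)

So i = 1, j = 2, giving x = w[0:1] = d, y = w[1:2] = c, z = w[2:6] = ccdc.
Check: |xy| = 2 ≤ 4 and |y| = 1 ≥ 1. Reading y takes A from q2 back to q2, so every xyⁱz is accepted.

c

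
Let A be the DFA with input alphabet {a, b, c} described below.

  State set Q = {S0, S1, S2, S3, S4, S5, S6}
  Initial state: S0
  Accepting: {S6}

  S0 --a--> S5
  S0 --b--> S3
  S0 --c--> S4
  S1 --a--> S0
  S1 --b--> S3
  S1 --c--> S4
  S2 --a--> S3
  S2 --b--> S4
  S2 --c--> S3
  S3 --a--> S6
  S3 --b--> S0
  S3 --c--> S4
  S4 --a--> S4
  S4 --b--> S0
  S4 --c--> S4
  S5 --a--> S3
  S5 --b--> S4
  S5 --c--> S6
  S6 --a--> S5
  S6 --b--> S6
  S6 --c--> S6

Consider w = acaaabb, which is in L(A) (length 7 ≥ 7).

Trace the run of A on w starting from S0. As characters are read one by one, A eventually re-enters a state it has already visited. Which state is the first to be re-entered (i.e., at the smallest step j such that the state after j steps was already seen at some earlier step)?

S5

Run of A on w = a c a a a b b:
  step 0: S0  (start)
  step 1: S5  (read a: S0→S5)
  step 2: S6  (read c: S5→S6)
  step 3: S5  (read a: S6→S5)   ← first repeat (S5 seen earlier)
  step 4: S3  (read a: S5→S3)
  step 5: S6  (read a: S3→S6)
  step 6: S6  (read b: S6→S6)
  step 7: S6  (read b: S6→S6)

The earliest repeat is at step j = 3: A is in S5, which it already visited at step i = 1.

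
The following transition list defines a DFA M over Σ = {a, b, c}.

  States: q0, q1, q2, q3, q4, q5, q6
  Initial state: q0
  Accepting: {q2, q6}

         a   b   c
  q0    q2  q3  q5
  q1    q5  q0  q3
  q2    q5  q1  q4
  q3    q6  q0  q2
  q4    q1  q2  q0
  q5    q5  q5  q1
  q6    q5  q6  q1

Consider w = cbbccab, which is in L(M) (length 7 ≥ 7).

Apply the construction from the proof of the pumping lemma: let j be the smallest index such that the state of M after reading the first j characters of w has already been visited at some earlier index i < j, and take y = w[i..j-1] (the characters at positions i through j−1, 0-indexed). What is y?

State sequence: q0 -c-> q5 -b-> q5 -b-> q5 -c-> q1 -c-> q3 -a-> q6 -b-> q6
First repeat at step 2: q5 was already visited.

So i = 1, j = 2, giving x = w[0:1] = c, y = w[1:2] = b, z = w[2:7] = bccab.
Check: |xy| = 2 ≤ 7 and |y| = 1 ≥ 1. Reading y takes M from q5 back to q5, so every xyⁱz is accepted.

b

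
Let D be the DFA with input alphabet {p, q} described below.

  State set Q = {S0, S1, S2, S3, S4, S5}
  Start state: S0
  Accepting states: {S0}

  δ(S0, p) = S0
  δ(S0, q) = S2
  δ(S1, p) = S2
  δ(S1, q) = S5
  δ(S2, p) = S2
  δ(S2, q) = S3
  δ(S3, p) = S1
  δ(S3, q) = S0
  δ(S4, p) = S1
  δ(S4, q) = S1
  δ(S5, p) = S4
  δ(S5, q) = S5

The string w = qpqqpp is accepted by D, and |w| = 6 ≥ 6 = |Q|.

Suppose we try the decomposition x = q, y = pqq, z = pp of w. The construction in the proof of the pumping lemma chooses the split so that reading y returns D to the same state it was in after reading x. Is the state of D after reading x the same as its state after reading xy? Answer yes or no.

Run of D on the first 4 characters of w = q p q q:
  step 0: S0  (start)
  step 1: S2  (read q: S0→S2)
  step 2: S2  (read p: S2→S2)
  step 3: S3  (read q: S2→S3)
  step 4: S0  (read q: S3→S0)

After x (step 1): S2. After xy (step 4): S0.
They differ (S2 ≠ S0), so y is not a cycle from the state after x; this split is not the one the pumping-lemma construction produces, and pumping y need not keep the string in L(D).

no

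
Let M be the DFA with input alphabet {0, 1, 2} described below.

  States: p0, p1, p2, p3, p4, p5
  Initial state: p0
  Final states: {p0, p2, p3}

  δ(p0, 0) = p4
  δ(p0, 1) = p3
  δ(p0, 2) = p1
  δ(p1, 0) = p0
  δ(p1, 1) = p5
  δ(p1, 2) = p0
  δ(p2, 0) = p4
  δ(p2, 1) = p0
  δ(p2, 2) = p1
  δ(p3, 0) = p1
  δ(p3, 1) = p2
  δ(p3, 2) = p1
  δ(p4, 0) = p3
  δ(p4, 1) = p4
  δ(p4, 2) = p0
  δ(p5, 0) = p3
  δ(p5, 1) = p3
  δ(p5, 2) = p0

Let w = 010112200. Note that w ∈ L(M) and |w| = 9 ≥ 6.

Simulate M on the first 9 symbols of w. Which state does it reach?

p3

State sequence: p0 -0-> p4 -1-> p4 -0-> p3 -1-> p2 -1-> p0 -2-> p1 -2-> p0 -0-> p4 -0-> p3

After reading 9 characters, M is in state p3.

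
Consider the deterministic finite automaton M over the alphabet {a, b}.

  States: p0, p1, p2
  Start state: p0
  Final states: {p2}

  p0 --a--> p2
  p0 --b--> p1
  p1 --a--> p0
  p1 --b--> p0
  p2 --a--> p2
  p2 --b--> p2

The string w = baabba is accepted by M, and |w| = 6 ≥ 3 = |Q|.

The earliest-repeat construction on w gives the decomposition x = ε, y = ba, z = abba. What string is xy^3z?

bababaabba

xy^3z = ε·ba·ba·ba·abba = bababaabba.
Reading y = ba takes M from p0 back to p0, so after x·y·y·y the machine is still in p0, and z then leads to the accepting state p2. Hence bababaabba ∈ L(M).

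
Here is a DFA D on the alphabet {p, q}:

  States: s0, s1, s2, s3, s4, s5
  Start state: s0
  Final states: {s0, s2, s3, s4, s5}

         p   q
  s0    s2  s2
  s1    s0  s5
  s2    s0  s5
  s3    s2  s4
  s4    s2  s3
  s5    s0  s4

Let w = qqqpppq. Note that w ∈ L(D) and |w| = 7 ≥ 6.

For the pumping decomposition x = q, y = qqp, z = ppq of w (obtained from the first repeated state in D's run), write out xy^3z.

xy^3z = q·qqp·qqp·qqp·ppq = qqqpqqpqqpppq.
Reading y = qqp takes D from s2 back to s2, so after x·y·y·y the machine is still in s2, and z then leads to the accepting state s5. Hence qqqpqqpqqpppq ∈ L(D).

qqqpqqpqqpppq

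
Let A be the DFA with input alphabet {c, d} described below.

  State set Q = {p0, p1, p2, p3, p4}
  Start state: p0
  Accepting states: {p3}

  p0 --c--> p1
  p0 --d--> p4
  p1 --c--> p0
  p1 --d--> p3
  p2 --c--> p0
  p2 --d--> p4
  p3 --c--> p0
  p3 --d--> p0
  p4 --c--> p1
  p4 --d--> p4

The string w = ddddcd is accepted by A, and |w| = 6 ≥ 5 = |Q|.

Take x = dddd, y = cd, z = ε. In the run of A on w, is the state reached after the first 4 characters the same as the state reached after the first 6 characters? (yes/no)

no

Run of A on the first 6 characters of w = d d d d c d:
  step 0: p0  (start)
  step 1: p4  (read d: p0→p4)
  step 2: p4  (read d: p4→p4)
  step 3: p4  (read d: p4→p4)
  step 4: p4  (read d: p4→p4)
  step 5: p1  (read c: p4→p1)
  step 6: p3  (read d: p1→p3)

After x (step 4): p4. After xy (step 6): p3.
They differ (p4 ≠ p3), so y is not a cycle from the state after x; this split is not the one the pumping-lemma construction produces, and pumping y need not keep the string in L(A).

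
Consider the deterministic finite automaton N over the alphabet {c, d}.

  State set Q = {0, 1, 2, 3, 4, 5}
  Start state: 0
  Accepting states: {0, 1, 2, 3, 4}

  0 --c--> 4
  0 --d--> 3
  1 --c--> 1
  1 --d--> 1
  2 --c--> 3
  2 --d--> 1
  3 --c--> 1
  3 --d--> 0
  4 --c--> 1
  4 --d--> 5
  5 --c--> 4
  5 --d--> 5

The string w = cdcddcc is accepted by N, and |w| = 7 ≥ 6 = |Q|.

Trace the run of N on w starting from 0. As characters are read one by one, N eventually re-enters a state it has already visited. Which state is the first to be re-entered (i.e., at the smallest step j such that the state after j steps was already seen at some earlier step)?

Run of N on w = c d c d d c c:
  step 0: 0  (start)
  step 1: 4  (read c: 0→4)
  step 2: 5  (read d: 4→5)
  step 3: 4  (read c: 5→4)   ← first repeat (4 seen earlier)
  step 4: 5  (read d: 4→5)
  step 5: 5  (read d: 5→5)
  step 6: 4  (read c: 5→4)
  step 7: 1  (read c: 4→1)

The earliest repeat is at step j = 3: N is in 4, which it already visited at step i = 1.
With |Q| = 6, pigeonhole forces a state repeat no later than step 6; the substring read between the first and second visits to that state can be pumped.

4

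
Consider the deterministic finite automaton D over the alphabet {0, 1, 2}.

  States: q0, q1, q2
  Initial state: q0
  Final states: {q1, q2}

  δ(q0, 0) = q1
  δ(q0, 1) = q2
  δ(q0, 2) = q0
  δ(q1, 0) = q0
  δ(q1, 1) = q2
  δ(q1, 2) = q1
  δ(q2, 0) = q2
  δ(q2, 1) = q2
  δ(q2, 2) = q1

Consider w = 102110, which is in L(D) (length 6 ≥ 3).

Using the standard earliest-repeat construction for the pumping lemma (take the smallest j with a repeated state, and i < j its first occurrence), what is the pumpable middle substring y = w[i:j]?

State sequence: q0 -1-> q2 -0-> q2 -2-> q1 -1-> q2 -1-> q2 -0-> q2
First repeat at step 2: q2 was already visited.

So i = 1, j = 2, giving x = w[0:1] = 1, y = w[1:2] = 0, z = w[2:6] = 2110.
Check: |xy| = 2 ≤ 3 and |y| = 1 ≥ 1. Reading y takes D from q2 back to q2, so every xyⁱz is accepted.

0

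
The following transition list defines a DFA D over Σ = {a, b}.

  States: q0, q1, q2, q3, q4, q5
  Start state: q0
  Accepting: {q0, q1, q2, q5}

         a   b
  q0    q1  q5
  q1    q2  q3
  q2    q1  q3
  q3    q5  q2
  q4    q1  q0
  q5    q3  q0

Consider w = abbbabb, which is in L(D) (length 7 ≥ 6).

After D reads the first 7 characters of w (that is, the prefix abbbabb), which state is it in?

Run of D on the first 7 characters of w = a b b b a b b:
  step 0: q0  (start)
  step 1: q1  (read a: q0→q1)
  step 2: q3  (read b: q1→q3)
  step 3: q2  (read b: q3→q2)
  step 4: q3  (read b: q2→q3)
  step 5: q5  (read a: q3→q5)
  step 6: q0  (read b: q5→q0)
  step 7: q5  (read b: q0→q5)

After reading 7 characters, D is in state q5.

q5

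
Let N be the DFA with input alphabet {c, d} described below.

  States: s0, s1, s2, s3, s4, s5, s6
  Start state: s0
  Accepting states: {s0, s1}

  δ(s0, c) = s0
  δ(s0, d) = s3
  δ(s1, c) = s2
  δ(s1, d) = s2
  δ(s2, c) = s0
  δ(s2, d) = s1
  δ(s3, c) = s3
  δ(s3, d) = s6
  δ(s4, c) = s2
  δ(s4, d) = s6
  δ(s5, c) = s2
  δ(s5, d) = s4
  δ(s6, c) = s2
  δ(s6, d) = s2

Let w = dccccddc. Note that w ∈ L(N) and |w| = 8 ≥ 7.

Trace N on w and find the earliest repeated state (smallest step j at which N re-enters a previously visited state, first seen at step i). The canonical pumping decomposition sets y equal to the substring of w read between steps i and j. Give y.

c

Run of N on w = d c c c c d d c:
  step 0: s0  (start)
  step 1: s3  (read d: s0→s3)
  step 2: s3  (read c: s3→s3)   ← first repeat (s3 seen earlier)
  step 3: s3  (read c: s3→s3)
  step 4: s3  (read c: s3→s3)
  step 5: s3  (read c: s3→s3)
  step 6: s6  (read d: s3→s6)
  step 7: s2  (read d: s6→s2)
  step 8: s0  (read c: s2→s0)

So i = 1, j = 2, giving x = w[0:1] = d, y = w[1:2] = c, z = w[2:8] = cccddc.
Check: |xy| = 2 ≤ 7 and |y| = 1 ≥ 1. Reading y takes N from s3 back to s3, so every xyⁱz is accepted.
Pumping length from the standard proof: p = 7 (the number of states). The repeated state found above gives |xy| = j ≤ 7 and |y| = j − i ≥ 1.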